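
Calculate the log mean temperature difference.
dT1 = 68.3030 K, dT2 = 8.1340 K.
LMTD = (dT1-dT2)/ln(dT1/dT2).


dT1/dT2 = 8.3972
ln(dT1/dT2) = 2.1279
LMTD = 60.1690 / 2.1279 = 28.2762 K

28.2762 K


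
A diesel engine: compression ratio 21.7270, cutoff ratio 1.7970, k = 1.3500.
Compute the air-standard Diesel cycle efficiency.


r^(k-1) = 2.9373
rc^k = 2.2062
eta = 0.6183 = 61.8347%

61.8347%


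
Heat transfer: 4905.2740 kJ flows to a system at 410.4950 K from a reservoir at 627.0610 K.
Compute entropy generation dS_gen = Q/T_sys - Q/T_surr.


dS_sys = 4905.2740/410.4950 = 11.9497 kJ/K
dS_surr = -4905.2740/627.0610 = -7.8226 kJ/K
dS_gen = 11.9497 - 7.8226 = 4.1270 kJ/K (irreversible)

dS_gen = 4.1270 kJ/K, irreversible


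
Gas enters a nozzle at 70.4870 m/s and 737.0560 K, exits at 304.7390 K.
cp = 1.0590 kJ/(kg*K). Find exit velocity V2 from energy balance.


dT = 432.3170 K
2*cp*1000*dT = 915647.4060
V1^2 = 4968.4172
V2 = sqrt(920615.8232) = 959.4873 m/s

959.4873 m/s


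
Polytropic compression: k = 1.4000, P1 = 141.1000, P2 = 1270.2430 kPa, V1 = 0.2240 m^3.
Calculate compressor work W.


(k-1)/k = 0.2857
(P2/P1)^exp = 1.8736
W = 3.5000 * 141.1000 * 0.2240 * (1.8736 - 1) = 96.6385 kJ

96.6385 kJ


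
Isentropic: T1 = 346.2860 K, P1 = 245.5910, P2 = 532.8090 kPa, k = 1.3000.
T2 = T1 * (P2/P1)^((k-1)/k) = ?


(k-1)/k = 0.2308
(P2/P1)^exp = 1.1957
T2 = 346.2860 * 1.1957 = 414.0533 K

414.0533 K


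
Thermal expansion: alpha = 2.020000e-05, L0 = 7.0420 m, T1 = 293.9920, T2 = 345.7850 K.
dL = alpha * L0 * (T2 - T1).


dT = 51.7930 K
dL = 2.020000e-05 * 7.0420 * 51.7930 = 0.007367 m
L_final = 7.049367 m

dL = 0.007367 m


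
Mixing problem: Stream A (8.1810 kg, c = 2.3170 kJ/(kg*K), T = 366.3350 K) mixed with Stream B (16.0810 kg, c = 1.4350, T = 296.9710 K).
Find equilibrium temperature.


num = 13796.9906
den = 42.0316
Tf = 328.2527 K

328.2527 K


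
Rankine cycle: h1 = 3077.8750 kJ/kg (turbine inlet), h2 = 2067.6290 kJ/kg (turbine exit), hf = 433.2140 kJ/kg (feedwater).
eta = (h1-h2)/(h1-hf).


W = 1010.2460 kJ/kg
Q_in = 2644.6610 kJ/kg
eta = 0.3820 = 38.1995%

eta = 38.1995%


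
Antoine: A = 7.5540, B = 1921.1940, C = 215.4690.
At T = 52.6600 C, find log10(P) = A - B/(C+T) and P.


C+T = 268.1290
B/(C+T) = 7.1652
log10(P) = 7.5540 - 7.1652 = 0.3888
P = 10^0.3888 = 2.4480 mmHg

2.4480 mmHg


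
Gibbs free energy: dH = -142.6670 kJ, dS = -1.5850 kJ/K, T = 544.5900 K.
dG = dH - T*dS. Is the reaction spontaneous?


T*dS = 544.5900 * -1.5850 = -863.1752 kJ
dG = -142.6670 + 863.1752 = 720.5082 kJ (non-spontaneous)

dG = 720.5082 kJ, non-spontaneous


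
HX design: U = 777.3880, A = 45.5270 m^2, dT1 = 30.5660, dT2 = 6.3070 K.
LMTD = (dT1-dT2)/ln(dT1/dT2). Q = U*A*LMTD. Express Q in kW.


LMTD = 15.3710 K
Q = 777.3880 * 45.5270 * 15.3710 = 544013.8723 W = 544.0139 kW

544.0139 kW


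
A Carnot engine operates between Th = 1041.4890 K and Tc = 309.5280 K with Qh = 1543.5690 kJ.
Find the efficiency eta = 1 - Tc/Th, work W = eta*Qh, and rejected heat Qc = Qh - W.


eta = 1 - 309.5280/1041.4890 = 0.7028
W = 0.7028 * 1543.5690 = 1084.8240 kJ
Qc = 1543.5690 - 1084.8240 = 458.7450 kJ

eta = 70.2802%, W = 1084.8240 kJ, Qc = 458.7450 kJ


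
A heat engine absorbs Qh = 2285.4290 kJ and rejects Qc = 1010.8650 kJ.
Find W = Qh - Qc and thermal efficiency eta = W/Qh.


W = 2285.4290 - 1010.8650 = 1274.5640 kJ
eta = 1274.5640 / 2285.4290 = 0.5577 = 55.7691%

W = 1274.5640 kJ, eta = 55.7691%


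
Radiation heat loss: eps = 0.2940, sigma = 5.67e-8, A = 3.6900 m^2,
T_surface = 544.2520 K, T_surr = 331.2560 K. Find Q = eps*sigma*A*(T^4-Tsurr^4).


T^4 = 8.7741e+10
Tsurr^4 = 1.2041e+10
Q = 0.2940 * 5.67e-8 * 3.6900 * 7.5700e+10 = 4656.4077 W

4656.4077 W


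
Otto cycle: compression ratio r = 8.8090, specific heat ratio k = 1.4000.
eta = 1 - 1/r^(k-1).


r^(k-1) = 2.3876
eta = 1 - 1/2.3876 = 0.5812 = 58.1178%

58.1178%


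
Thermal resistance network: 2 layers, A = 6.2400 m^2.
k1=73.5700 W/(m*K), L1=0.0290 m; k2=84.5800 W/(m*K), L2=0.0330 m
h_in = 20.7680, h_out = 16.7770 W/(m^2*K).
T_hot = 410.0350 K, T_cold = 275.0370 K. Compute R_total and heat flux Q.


R_conv_in = 1/(20.7680*6.2400) = 0.0077
R_1 = 0.0290/(73.5700*6.2400) = 6.3170e-05
R_2 = 0.0330/(84.5800*6.2400) = 6.2526e-05
R_conv_out = 1/(16.7770*6.2400) = 0.0096
R_total = 0.0174 K/W
Q = 134.9980 / 0.0174 = 7761.0248 W

R_total = 0.0174 K/W, Q = 7761.0248 W


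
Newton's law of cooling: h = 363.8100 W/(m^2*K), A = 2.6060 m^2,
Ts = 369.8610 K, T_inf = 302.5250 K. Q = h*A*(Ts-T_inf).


dT = 67.3360 K
Q = 363.8100 * 2.6060 * 67.3360 = 63840.5115 W

63840.5115 W


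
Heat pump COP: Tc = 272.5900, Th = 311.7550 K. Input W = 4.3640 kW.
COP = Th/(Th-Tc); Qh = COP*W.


COP = 311.7550 / 39.1650 = 7.9600
Qh = 7.9600 * 4.3640 = 34.7376 kW

COP = 7.9600, Qh = 34.7376 kW


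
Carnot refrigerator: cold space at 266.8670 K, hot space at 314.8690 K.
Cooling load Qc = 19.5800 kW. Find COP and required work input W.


COP = 266.8670 / 48.0020 = 5.5595
W = 19.5800 / 5.5595 = 3.5219 kW

COP = 5.5595, W = 3.5219 kW


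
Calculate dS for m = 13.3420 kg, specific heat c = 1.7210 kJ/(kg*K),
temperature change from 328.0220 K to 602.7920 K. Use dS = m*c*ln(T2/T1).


T2/T1 = 1.8377
ln(T2/T1) = 0.6085
dS = 13.3420 * 1.7210 * 0.6085 = 13.9719 kJ/K

13.9719 kJ/K


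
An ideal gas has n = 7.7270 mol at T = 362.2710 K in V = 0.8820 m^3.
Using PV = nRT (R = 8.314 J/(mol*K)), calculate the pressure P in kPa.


P = nRT/V = 7.7270 * 8.314 * 362.2710 / 0.8820
= 23273.1143 / 0.8820 = 26386.7509 Pa = 26.3868 kPa

26.3868 kPa


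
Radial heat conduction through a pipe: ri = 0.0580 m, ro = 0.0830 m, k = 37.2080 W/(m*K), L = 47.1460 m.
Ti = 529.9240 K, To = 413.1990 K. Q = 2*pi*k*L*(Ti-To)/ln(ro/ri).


dT = 116.7250 K
ln(ro/ri) = 0.3584
Q = 2*pi*37.2080*47.1460*116.7250 / 0.3584 = 3589713.9264 W

3589713.9264 W


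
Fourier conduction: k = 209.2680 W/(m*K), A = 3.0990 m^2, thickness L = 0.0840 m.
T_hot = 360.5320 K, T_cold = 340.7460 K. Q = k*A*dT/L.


dT = 19.7860 K
Q = 209.2680 * 3.0990 * 19.7860 / 0.0840 = 152757.7028 W

152757.7028 W


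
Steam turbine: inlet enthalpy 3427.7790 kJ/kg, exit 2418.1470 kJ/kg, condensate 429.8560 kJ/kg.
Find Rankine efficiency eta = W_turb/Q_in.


W = 1009.6320 kJ/kg
Q_in = 2997.9230 kJ/kg
eta = 0.3368 = 33.6777%

eta = 33.6777%


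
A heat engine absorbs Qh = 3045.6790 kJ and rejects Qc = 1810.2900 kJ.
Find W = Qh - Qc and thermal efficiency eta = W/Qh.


W = 3045.6790 - 1810.2900 = 1235.3890 kJ
eta = 1235.3890 / 3045.6790 = 0.4056 = 40.5620%

W = 1235.3890 kJ, eta = 40.5620%


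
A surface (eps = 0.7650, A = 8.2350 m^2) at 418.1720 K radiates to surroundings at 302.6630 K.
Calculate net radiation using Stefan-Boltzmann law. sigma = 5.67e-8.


T^4 = 3.0579e+10
Tsurr^4 = 8.3915e+09
Q = 0.7650 * 5.67e-8 * 8.2350 * 2.2187e+10 = 7925.2420 W

7925.2420 W


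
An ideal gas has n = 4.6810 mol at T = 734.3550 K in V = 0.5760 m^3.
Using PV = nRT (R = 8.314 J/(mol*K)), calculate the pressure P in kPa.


P = nRT/V = 4.6810 * 8.314 * 734.3550 / 0.5760
= 28579.5060 / 0.5760 = 49617.1979 Pa = 49.6172 kPa

49.6172 kPa


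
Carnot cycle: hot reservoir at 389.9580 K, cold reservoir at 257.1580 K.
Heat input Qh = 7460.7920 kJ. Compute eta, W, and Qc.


eta = 1 - 257.1580/389.9580 = 0.3405
W = 0.3405 * 7460.7920 = 2540.7689 kJ
Qc = 7460.7920 - 2540.7689 = 4920.0231 kJ

eta = 34.0549%, W = 2540.7689 kJ, Qc = 4920.0231 kJ


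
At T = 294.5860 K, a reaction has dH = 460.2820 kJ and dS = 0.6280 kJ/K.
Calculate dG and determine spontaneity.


T*dS = 294.5860 * 0.6280 = 185.0000 kJ
dG = 460.2820 - 185.0000 = 275.2820 kJ (non-spontaneous)

dG = 275.2820 kJ, non-spontaneous


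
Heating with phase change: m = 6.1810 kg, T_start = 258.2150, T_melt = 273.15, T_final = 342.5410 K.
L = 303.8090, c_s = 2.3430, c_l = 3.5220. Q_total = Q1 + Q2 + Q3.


Q1 (sensible, solid) = 6.1810 * 2.3430 * 14.9350 = 216.2899 kJ
Q2 (latent) = 6.1810 * 303.8090 = 1877.8434 kJ
Q3 (sensible, liquid) = 6.1810 * 3.5220 * 69.3910 = 1510.6061 kJ
Q_total = 3604.7395 kJ

3604.7395 kJ


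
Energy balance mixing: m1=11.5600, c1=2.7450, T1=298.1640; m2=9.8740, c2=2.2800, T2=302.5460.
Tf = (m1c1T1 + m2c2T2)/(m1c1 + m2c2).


num = 16272.5331
den = 54.2449
Tf = 299.9826 K

299.9826 K


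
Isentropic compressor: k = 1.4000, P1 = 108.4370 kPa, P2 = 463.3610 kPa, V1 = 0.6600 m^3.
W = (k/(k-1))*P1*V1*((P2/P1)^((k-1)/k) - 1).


(k-1)/k = 0.2857
(P2/P1)^exp = 1.5143
W = 3.5000 * 108.4370 * 0.6600 * (1.5143 - 1) = 128.8268 kJ

128.8268 kJ


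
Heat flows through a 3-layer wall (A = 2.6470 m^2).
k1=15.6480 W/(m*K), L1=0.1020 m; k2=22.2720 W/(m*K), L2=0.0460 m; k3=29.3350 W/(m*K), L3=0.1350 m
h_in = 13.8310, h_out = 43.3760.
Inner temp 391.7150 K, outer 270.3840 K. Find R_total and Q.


R_conv_in = 1/(13.8310*2.6470) = 0.0273
R_1 = 0.1020/(15.6480*2.6470) = 0.0025
R_2 = 0.0460/(22.2720*2.6470) = 0.0008
R_3 = 0.1350/(29.3350*2.6470) = 0.0017
R_conv_out = 1/(43.3760*2.6470) = 0.0087
R_total = 0.0410 K/W
Q = 121.3310 / 0.0410 = 2958.9010 W

R_total = 0.0410 K/W, Q = 2958.9010 W


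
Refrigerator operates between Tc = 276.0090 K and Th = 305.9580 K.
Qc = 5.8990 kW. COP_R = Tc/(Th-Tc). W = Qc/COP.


COP = 276.0090 / 29.9490 = 9.2160
W = 5.8990 / 9.2160 = 0.6401 kW

COP = 9.2160, W = 0.6401 kW


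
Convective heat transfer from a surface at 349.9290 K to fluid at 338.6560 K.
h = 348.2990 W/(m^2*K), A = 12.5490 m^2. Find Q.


dT = 11.2730 K
Q = 348.2990 * 12.5490 * 11.2730 = 49272.0752 W

49272.0752 W


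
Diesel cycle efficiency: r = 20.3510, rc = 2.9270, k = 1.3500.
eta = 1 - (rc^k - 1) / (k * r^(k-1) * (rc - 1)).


r^(k-1) = 2.8708
rc^k = 4.2626
eta = 0.5631 = 56.3144%

56.3144%


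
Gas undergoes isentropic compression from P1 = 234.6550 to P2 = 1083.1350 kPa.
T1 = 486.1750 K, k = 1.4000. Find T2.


(k-1)/k = 0.2857
(P2/P1)^exp = 1.5481
T2 = 486.1750 * 1.5481 = 752.6258 K

752.6258 K


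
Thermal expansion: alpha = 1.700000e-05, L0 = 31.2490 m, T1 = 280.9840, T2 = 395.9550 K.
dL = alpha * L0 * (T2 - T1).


dT = 114.9710 K
dL = 1.700000e-05 * 31.2490 * 114.9710 = 0.061076 m
L_final = 31.310076 m

dL = 0.061076 m


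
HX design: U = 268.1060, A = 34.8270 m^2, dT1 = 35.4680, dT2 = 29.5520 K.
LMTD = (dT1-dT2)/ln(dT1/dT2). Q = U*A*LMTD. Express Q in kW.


LMTD = 32.4201 K
Q = 268.1060 * 34.8270 * 32.4201 = 302716.9800 W = 302.7170 kW

302.7170 kW


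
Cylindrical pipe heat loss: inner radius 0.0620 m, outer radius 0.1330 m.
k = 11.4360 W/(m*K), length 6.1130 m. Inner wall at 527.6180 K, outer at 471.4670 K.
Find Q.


dT = 56.1510 K
ln(ro/ri) = 0.7632
Q = 2*pi*11.4360*6.1130*56.1510 / 0.7632 = 32316.1157 W

32316.1157 W


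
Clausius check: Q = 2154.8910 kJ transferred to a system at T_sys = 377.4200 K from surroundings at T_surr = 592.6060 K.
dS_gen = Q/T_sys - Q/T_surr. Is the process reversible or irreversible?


dS_sys = 2154.8910/377.4200 = 5.7095 kJ/K
dS_surr = -2154.8910/592.6060 = -3.6363 kJ/K
dS_gen = 5.7095 - 3.6363 = 2.0732 kJ/K (irreversible)

dS_gen = 2.0732 kJ/K, irreversible


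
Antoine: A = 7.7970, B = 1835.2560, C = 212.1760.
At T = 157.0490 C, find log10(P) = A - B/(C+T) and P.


C+T = 369.2250
B/(C+T) = 4.9706
log10(P) = 7.7970 - 4.9706 = 2.8264
P = 10^2.8264 = 670.5595 mmHg

670.5595 mmHg


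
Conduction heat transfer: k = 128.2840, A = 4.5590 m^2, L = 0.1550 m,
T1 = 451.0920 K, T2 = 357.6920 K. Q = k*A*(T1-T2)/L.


dT = 93.4000 K
Q = 128.2840 * 4.5590 * 93.4000 / 0.1550 = 352417.3356 W

352417.3356 W


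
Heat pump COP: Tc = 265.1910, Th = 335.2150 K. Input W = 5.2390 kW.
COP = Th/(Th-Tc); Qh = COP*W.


COP = 335.2150 / 70.0240 = 4.7871
Qh = 4.7871 * 5.2390 = 25.0798 kW

COP = 4.7871, Qh = 25.0798 kW


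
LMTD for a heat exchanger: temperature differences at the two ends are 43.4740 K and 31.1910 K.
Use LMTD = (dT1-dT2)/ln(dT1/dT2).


dT1/dT2 = 1.3938
ln(dT1/dT2) = 0.3320
LMTD = 12.2830 / 0.3320 = 36.9933 K

36.9933 K


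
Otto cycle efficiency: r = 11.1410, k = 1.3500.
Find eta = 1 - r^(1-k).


r^(k-1) = 2.3250
eta = 1 - 1/2.3250 = 0.5699 = 56.9893%

56.9893%


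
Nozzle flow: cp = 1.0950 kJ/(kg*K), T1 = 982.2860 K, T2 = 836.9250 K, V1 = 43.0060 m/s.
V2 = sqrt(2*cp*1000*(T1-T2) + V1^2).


dT = 145.3610 K
2*cp*1000*dT = 318340.5900
V1^2 = 1849.5160
V2 = sqrt(320190.1060) = 565.8534 m/s

565.8534 m/s


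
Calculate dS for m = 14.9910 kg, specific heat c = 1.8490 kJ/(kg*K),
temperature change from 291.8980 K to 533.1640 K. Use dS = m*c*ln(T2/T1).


T2/T1 = 1.8265
ln(T2/T1) = 0.6024
dS = 14.9910 * 1.8490 * 0.6024 = 16.6982 kJ/K

16.6982 kJ/K


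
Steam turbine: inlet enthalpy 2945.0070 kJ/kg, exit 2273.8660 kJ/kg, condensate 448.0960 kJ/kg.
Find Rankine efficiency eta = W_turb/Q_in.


W = 671.1410 kJ/kg
Q_in = 2496.9110 kJ/kg
eta = 0.2688 = 26.8789%

eta = 26.8789%


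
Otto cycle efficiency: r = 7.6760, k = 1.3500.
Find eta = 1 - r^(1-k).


r^(k-1) = 2.0408
eta = 1 - 1/2.0408 = 0.5100 = 50.9992%

50.9992%


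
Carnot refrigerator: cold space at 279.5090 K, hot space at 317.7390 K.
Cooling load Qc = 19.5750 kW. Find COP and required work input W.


COP = 279.5090 / 38.2300 = 7.3112
W = 19.5750 / 7.3112 = 2.6774 kW

COP = 7.3112, W = 2.6774 kW


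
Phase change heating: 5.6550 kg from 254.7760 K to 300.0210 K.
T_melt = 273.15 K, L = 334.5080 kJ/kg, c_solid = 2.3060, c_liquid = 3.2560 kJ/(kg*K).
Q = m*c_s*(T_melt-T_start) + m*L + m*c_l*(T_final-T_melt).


Q1 (sensible, solid) = 5.6550 * 2.3060 * 18.3740 = 239.6049 kJ
Q2 (latent) = 5.6550 * 334.5080 = 1891.6427 kJ
Q3 (sensible, liquid) = 5.6550 * 3.2560 * 26.8710 = 494.7671 kJ
Q_total = 2626.0147 kJ

2626.0147 kJ


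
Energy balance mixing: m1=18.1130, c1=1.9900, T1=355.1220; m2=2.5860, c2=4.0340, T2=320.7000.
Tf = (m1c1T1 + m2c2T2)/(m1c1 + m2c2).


num = 16145.8444
den = 46.4768
Tf = 347.3958 K

347.3958 K


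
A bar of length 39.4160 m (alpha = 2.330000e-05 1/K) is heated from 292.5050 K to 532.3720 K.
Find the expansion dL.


dT = 239.8670 K
dL = 2.330000e-05 * 39.4160 * 239.8670 = 0.220292 m
L_final = 39.636292 m

dL = 0.220292 m


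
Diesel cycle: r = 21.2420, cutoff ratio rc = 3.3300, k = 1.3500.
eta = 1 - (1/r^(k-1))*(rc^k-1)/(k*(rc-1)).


r^(k-1) = 2.9142
rc^k = 5.0734
eta = 0.5556 = 55.5625%

55.5625%


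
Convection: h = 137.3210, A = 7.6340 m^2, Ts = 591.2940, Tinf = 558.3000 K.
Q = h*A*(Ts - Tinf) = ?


dT = 32.9940 K
Q = 137.3210 * 7.6340 * 32.9940 = 34587.8911 W

34587.8911 W


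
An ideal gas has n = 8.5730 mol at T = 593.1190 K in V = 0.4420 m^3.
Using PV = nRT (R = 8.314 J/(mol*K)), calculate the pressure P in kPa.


P = nRT/V = 8.5730 * 8.314 * 593.1190 / 0.4420
= 42275.1036 / 0.4420 = 95645.0307 Pa = 95.6450 kPa

95.6450 kPa


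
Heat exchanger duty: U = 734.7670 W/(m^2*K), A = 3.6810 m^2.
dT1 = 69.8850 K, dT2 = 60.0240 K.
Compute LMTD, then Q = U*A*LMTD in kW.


LMTD = 64.8296 K
Q = 734.7670 * 3.6810 * 64.8296 = 175343.0265 W = 175.3430 kW

175.3430 kW


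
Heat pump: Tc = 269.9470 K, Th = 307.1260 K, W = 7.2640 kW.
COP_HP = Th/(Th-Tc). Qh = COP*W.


COP = 307.1260 / 37.1790 = 8.2607
Qh = 8.2607 * 7.2640 = 60.0060 kW

COP = 8.2607, Qh = 60.0060 kW


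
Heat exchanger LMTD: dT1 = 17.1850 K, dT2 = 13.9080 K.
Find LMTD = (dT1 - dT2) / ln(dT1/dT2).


dT1/dT2 = 1.2356
ln(dT1/dT2) = 0.2116
LMTD = 3.2770 / 0.2116 = 15.4888 K

15.4888 K


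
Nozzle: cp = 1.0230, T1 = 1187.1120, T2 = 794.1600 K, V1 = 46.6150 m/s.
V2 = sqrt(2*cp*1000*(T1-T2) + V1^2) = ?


dT = 392.9520 K
2*cp*1000*dT = 803979.7920
V1^2 = 2172.9582
V2 = sqrt(806152.7502) = 897.8601 m/s

897.8601 m/s


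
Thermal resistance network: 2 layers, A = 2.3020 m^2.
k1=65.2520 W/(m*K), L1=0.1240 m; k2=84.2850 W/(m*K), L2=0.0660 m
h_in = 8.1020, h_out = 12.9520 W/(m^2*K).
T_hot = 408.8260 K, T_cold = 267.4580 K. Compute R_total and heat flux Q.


R_conv_in = 1/(8.1020*2.3020) = 0.0536
R_1 = 0.1240/(65.2520*2.3020) = 0.0008
R_2 = 0.0660/(84.2850*2.3020) = 0.0003
R_conv_out = 1/(12.9520*2.3020) = 0.0335
R_total = 0.0883 K/W
Q = 141.3680 / 0.0883 = 1600.5930 W

R_total = 0.0883 K/W, Q = 1600.5930 W


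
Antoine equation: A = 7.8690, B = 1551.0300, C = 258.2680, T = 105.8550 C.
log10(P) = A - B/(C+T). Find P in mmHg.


C+T = 364.1230
B/(C+T) = 4.2596
log10(P) = 7.8690 - 4.2596 = 3.6094
P = 10^3.6094 = 4067.8783 mmHg

4067.8783 mmHg


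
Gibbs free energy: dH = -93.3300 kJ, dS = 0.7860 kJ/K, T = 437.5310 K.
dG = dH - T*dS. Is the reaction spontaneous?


T*dS = 437.5310 * 0.7860 = 343.8994 kJ
dG = -93.3300 - 343.8994 = -437.2294 kJ (spontaneous)

dG = -437.2294 kJ, spontaneous


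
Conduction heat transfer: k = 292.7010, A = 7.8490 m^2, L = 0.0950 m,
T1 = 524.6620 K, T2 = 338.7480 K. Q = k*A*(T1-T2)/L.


dT = 185.9140 K
Q = 292.7010 * 7.8490 * 185.9140 / 0.0950 = 4496007.4783 W

4496007.4783 W


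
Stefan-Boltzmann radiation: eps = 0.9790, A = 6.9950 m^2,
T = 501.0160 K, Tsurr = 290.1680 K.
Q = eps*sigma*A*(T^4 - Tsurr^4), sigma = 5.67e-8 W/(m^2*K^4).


T^4 = 6.3010e+10
Tsurr^4 = 7.0892e+09
Q = 0.9790 * 5.67e-8 * 6.9950 * 5.5920e+10 = 21713.1708 W

21713.1708 W


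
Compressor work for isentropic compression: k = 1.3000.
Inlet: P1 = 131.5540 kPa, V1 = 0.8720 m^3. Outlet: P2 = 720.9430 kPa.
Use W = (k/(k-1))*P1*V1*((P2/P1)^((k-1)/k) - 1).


(k-1)/k = 0.2308
(P2/P1)^exp = 1.4808
W = 4.3333 * 131.5540 * 0.8720 * (1.4808 - 1) = 238.9969 kJ

238.9969 kJ


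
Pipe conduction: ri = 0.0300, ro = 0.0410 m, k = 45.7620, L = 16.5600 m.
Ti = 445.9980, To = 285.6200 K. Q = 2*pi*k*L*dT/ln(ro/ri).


dT = 160.3780 K
ln(ro/ri) = 0.3124
Q = 2*pi*45.7620*16.5600*160.3780 / 0.3124 = 2444635.7561 W

2444635.7561 W


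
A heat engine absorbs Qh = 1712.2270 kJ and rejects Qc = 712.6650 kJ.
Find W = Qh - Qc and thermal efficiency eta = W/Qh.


W = 1712.2270 - 712.6650 = 999.5620 kJ
eta = 999.5620 / 1712.2270 = 0.5838 = 58.3779%

W = 999.5620 kJ, eta = 58.3779%


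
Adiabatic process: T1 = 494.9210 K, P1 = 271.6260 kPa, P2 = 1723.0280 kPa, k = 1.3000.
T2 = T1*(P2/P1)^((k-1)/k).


(k-1)/k = 0.2308
(P2/P1)^exp = 1.5316
T2 = 494.9210 * 1.5316 = 758.0309 K

758.0309 K


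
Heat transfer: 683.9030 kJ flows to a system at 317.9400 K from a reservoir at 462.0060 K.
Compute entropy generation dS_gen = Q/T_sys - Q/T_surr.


dS_sys = 683.9030/317.9400 = 2.1510 kJ/K
dS_surr = -683.9030/462.0060 = -1.4803 kJ/K
dS_gen = 2.1510 - 1.4803 = 0.6708 kJ/K (irreversible)

dS_gen = 0.6708 kJ/K, irreversible


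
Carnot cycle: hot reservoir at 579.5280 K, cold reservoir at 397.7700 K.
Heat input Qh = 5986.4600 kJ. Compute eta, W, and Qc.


eta = 1 - 397.7700/579.5280 = 0.3136
W = 0.3136 * 5986.4600 = 1877.5400 kJ
Qc = 5986.4600 - 1877.5400 = 4108.9200 kJ

eta = 31.3631%, W = 1877.5400 kJ, Qc = 4108.9200 kJ


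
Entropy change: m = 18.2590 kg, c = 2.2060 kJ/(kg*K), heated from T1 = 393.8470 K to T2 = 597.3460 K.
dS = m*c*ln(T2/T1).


T2/T1 = 1.5167
ln(T2/T1) = 0.4165
dS = 18.2590 * 2.2060 * 0.4165 = 16.7777 kJ/K

16.7777 kJ/K


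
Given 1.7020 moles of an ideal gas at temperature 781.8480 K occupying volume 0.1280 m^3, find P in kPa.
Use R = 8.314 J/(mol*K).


P = nRT/V = 1.7020 * 8.314 * 781.8480 / 0.1280
= 11063.4838 / 0.1280 = 86433.4674 Pa = 86.4335 kPa

86.4335 kPa


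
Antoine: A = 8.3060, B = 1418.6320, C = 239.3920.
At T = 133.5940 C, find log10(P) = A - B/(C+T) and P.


C+T = 372.9860
B/(C+T) = 3.8034
log10(P) = 8.3060 - 3.8034 = 4.5026
P = 10^4.5026 = 31809.3133 mmHg

31809.3133 mmHg


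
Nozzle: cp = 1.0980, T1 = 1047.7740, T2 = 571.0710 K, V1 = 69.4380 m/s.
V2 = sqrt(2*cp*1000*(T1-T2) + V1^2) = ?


dT = 476.7030 K
2*cp*1000*dT = 1046839.7880
V1^2 = 4821.6358
V2 = sqrt(1051661.4238) = 1025.5054 m/s

1025.5054 m/s


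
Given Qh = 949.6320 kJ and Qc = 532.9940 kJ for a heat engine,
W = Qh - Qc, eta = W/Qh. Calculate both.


W = 949.6320 - 532.9940 = 416.6380 kJ
eta = 416.6380 / 949.6320 = 0.4387 = 43.8736%

W = 416.6380 kJ, eta = 43.8736%


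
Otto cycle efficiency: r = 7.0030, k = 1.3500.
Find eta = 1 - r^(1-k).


r^(k-1) = 1.9763
eta = 1 - 1/1.9763 = 0.4940 = 49.4000%

49.4000%


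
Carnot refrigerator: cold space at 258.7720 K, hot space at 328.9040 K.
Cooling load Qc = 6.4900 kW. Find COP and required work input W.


COP = 258.7720 / 70.1320 = 3.6898
W = 6.4900 / 3.6898 = 1.7589 kW

COP = 3.6898, W = 1.7589 kW


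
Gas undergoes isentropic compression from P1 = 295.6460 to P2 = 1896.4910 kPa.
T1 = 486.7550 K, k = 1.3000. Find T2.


(k-1)/k = 0.2308
(P2/P1)^exp = 1.5356
T2 = 486.7550 * 1.5356 = 747.4505 K

747.4505 K


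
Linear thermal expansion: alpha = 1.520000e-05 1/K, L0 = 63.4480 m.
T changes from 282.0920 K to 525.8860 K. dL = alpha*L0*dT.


dT = 243.7940 K
dL = 1.520000e-05 * 63.4480 * 243.7940 = 0.235117 m
L_final = 63.683117 m

dL = 0.235117 m


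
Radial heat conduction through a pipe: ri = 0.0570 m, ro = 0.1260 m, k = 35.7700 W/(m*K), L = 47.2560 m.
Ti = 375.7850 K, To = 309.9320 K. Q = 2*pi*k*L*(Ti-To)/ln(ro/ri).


dT = 65.8530 K
ln(ro/ri) = 0.7932
Q = 2*pi*35.7700*47.2560*65.8530 / 0.7932 = 881722.3511 W

881722.3511 W


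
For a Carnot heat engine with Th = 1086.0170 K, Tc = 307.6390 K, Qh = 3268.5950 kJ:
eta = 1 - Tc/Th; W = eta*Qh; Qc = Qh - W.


eta = 1 - 307.6390/1086.0170 = 0.7167
W = 0.7167 * 3268.5950 = 2342.6912 kJ
Qc = 3268.5950 - 2342.6912 = 925.9038 kJ

eta = 71.6727%, W = 2342.6912 kJ, Qc = 925.9038 kJ


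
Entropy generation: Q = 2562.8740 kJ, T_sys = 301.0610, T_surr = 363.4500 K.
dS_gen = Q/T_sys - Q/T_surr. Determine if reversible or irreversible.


dS_sys = 2562.8740/301.0610 = 8.5128 kJ/K
dS_surr = -2562.8740/363.4500 = -7.0515 kJ/K
dS_gen = 8.5128 - 7.0515 = 1.4613 kJ/K (irreversible)

dS_gen = 1.4613 kJ/K, irreversible


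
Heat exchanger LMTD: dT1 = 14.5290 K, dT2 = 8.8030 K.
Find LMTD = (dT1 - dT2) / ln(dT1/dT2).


dT1/dT2 = 1.6505
ln(dT1/dT2) = 0.5011
LMTD = 5.7260 / 0.5011 = 11.4279 K

11.4279 K


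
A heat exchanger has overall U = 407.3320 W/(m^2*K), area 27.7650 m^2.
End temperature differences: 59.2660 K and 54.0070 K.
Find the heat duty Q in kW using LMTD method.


LMTD = 56.5958 K
Q = 407.3320 * 27.7650 * 56.5958 = 640074.1353 W = 640.0741 kW

640.0741 kW


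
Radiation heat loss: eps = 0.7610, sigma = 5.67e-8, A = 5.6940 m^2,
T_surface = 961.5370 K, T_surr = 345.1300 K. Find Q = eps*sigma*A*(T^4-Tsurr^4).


T^4 = 8.5480e+11
Tsurr^4 = 1.4188e+10
Q = 0.7610 * 5.67e-8 * 5.6940 * 8.4061e+11 = 206528.5428 W

206528.5428 W


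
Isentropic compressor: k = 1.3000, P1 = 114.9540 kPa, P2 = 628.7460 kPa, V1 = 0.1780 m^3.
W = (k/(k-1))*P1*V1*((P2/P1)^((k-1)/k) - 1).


(k-1)/k = 0.2308
(P2/P1)^exp = 1.4801
W = 4.3333 * 114.9540 * 0.1780 * (1.4801 - 1) = 42.5711 kJ

42.5711 kJ


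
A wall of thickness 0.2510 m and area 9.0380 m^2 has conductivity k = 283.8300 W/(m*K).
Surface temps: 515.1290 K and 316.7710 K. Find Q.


dT = 198.3580 K
Q = 283.8300 * 9.0380 * 198.3580 / 0.2510 = 2027246.8462 W

2027246.8462 W


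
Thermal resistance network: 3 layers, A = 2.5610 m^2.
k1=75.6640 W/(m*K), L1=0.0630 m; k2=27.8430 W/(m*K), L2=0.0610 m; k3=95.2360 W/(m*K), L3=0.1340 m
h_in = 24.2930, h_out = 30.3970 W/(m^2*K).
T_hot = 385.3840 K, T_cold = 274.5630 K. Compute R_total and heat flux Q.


R_conv_in = 1/(24.2930*2.5610) = 0.0161
R_1 = 0.0630/(75.6640*2.5610) = 0.0003
R_2 = 0.0610/(27.8430*2.5610) = 0.0009
R_3 = 0.1340/(95.2360*2.5610) = 0.0005
R_conv_out = 1/(30.3970*2.5610) = 0.0128
R_total = 0.0306 K/W
Q = 110.8210 / 0.0306 = 3615.7868 W

R_total = 0.0306 K/W, Q = 3615.7868 W


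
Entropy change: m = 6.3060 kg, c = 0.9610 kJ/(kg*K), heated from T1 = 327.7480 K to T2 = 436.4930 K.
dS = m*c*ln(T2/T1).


T2/T1 = 1.3318
ln(T2/T1) = 0.2865
dS = 6.3060 * 0.9610 * 0.2865 = 1.7364 kJ/K

1.7364 kJ/K


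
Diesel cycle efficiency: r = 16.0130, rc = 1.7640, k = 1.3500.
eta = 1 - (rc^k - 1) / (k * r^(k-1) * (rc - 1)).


r^(k-1) = 2.6398
rc^k = 2.1517
eta = 0.5770 = 57.7009%

57.7009%


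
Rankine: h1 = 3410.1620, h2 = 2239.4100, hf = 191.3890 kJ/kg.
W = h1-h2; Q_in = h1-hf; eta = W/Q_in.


W = 1170.7520 kJ/kg
Q_in = 3218.7730 kJ/kg
eta = 0.3637 = 36.3726%

eta = 36.3726%


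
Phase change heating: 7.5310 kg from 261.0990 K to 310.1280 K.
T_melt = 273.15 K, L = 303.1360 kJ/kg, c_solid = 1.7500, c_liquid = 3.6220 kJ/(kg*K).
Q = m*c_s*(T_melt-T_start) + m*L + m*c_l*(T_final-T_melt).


Q1 (sensible, solid) = 7.5310 * 1.7500 * 12.0510 = 158.8231 kJ
Q2 (latent) = 7.5310 * 303.1360 = 2282.9172 kJ
Q3 (sensible, liquid) = 7.5310 * 3.6220 * 36.9780 = 1008.6593 kJ
Q_total = 3450.3997 kJ

3450.3997 kJ


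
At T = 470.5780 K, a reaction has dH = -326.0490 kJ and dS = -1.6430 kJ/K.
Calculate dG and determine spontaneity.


T*dS = 470.5780 * -1.6430 = -773.1597 kJ
dG = -326.0490 + 773.1597 = 447.1107 kJ (non-spontaneous)

dG = 447.1107 kJ, non-spontaneous


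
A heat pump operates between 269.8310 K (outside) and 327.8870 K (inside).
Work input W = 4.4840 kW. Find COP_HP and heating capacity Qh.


COP = 327.8870 / 58.0560 = 5.6478
Qh = 5.6478 * 4.4840 = 25.3246 kW

COP = 5.6478, Qh = 25.3246 kW


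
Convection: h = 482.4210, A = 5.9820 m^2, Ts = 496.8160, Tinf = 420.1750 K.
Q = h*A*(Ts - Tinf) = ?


dT = 76.6410 K
Q = 482.4210 * 5.9820 * 76.6410 = 221173.8491 W

221173.8491 W


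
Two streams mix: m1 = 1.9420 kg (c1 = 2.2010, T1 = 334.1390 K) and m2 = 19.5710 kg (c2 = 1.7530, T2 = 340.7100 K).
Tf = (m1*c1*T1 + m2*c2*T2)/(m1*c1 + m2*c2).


num = 13117.2904
den = 38.5823
Tf = 339.9820 K

339.9820 K


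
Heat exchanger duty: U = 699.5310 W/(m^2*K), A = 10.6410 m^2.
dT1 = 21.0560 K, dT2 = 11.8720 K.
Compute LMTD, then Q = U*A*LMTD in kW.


LMTD = 16.0278 K
Q = 699.5310 * 10.6410 * 16.0278 = 119306.6049 W = 119.3066 kW

119.3066 kW


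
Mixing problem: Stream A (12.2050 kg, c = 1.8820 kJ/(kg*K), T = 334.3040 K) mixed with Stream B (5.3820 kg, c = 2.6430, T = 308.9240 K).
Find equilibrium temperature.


num = 12073.2277
den = 37.1944
Tf = 324.5977 K

324.5977 K


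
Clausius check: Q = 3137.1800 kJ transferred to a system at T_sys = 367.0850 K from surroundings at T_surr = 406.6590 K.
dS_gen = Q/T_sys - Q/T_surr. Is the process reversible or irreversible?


dS_sys = 3137.1800/367.0850 = 8.5462 kJ/K
dS_surr = -3137.1800/406.6590 = -7.7145 kJ/K
dS_gen = 8.5462 - 7.7145 = 0.8317 kJ/K (irreversible)

dS_gen = 0.8317 kJ/K, irreversible


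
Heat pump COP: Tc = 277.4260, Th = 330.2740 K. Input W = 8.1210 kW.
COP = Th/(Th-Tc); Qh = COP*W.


COP = 330.2740 / 52.8480 = 6.2495
Qh = 6.2495 * 8.1210 = 50.7523 kW

COP = 6.2495, Qh = 50.7523 kW


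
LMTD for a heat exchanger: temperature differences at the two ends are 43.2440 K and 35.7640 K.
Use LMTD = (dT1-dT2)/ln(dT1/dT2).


dT1/dT2 = 1.2091
ln(dT1/dT2) = 0.1899
LMTD = 7.4800 / 0.1899 = 39.3857 K

39.3857 K


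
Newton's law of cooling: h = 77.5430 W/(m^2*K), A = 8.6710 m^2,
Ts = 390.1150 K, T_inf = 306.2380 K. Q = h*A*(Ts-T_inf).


dT = 83.8770 K
Q = 77.5430 * 8.6710 * 83.8770 = 56396.8275 W

56396.8275 W


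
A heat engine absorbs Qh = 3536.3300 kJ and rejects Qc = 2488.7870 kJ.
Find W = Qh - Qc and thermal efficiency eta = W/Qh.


W = 3536.3300 - 2488.7870 = 1047.5430 kJ
eta = 1047.5430 / 3536.3300 = 0.2962 = 29.6223%

W = 1047.5430 kJ, eta = 29.6223%


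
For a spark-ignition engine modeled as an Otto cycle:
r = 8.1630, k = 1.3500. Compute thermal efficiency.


r^(k-1) = 2.0852
eta = 1 - 1/2.0852 = 0.5204 = 52.0429%

52.0429%


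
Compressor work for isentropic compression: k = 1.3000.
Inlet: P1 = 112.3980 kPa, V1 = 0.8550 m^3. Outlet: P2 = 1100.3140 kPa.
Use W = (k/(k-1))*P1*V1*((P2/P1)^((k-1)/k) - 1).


(k-1)/k = 0.2308
(P2/P1)^exp = 1.6929
W = 4.3333 * 112.3980 * 0.8550 * (1.6929 - 1) = 288.5559 kJ

288.5559 kJ


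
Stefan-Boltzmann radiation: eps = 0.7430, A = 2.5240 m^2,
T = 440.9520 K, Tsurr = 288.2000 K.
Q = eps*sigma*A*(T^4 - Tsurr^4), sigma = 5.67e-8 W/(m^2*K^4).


T^4 = 3.7806e+10
Tsurr^4 = 6.8988e+09
Q = 0.7430 * 5.67e-8 * 2.5240 * 3.0908e+10 = 3286.4415 W

3286.4415 W


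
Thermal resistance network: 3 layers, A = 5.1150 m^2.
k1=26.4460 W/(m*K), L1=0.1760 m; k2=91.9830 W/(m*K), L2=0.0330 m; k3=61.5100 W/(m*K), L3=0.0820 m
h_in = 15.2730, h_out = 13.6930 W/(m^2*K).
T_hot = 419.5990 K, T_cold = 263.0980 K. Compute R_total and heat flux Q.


R_conv_in = 1/(15.2730*5.1150) = 0.0128
R_1 = 0.1760/(26.4460*5.1150) = 0.0013
R_2 = 0.0330/(91.9830*5.1150) = 7.0139e-05
R_3 = 0.0820/(61.5100*5.1150) = 0.0003
R_conv_out = 1/(13.6930*5.1150) = 0.0143
R_total = 0.0287 K/W
Q = 156.5010 / 0.0287 = 5451.0847 W

R_total = 0.0287 K/W, Q = 5451.0847 W


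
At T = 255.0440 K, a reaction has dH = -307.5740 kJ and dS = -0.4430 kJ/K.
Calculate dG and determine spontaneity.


T*dS = 255.0440 * -0.4430 = -112.9845 kJ
dG = -307.5740 + 112.9845 = -194.5895 kJ (spontaneous)

dG = -194.5895 kJ, spontaneous


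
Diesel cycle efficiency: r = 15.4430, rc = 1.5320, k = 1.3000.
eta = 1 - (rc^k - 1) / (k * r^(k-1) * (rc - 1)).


r^(k-1) = 2.2731
rc^k = 1.7412
eta = 0.5286 = 52.8554%

52.8554%


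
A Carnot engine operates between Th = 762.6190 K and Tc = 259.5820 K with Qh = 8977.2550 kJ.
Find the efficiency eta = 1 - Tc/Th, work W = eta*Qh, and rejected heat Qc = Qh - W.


eta = 1 - 259.5820/762.6190 = 0.6596
W = 0.6596 * 8977.2550 = 5921.5564 kJ
Qc = 8977.2550 - 5921.5564 = 3055.6986 kJ

eta = 65.9618%, W = 5921.5564 kJ, Qc = 3055.6986 kJ


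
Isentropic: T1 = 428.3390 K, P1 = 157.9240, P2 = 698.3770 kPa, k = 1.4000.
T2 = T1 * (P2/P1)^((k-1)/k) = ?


(k-1)/k = 0.2857
(P2/P1)^exp = 1.5292
T2 = 428.3390 * 1.5292 = 655.0232 K

655.0232 K


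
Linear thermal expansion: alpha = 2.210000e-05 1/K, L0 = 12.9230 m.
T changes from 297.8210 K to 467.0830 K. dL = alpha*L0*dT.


dT = 169.2620 K
dL = 2.210000e-05 * 12.9230 * 169.2620 = 0.048341 m
L_final = 12.971341 m

dL = 0.048341 m


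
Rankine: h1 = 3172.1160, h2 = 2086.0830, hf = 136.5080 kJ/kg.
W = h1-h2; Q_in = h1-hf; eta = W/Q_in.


W = 1086.0330 kJ/kg
Q_in = 3035.6080 kJ/kg
eta = 0.3578 = 35.7765%

eta = 35.7765%


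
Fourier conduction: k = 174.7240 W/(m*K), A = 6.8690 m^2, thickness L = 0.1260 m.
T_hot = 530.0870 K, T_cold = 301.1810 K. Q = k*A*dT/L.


dT = 228.9060 K
Q = 174.7240 * 6.8690 * 228.9060 / 0.1260 = 2180382.6181 W

2180382.6181 W


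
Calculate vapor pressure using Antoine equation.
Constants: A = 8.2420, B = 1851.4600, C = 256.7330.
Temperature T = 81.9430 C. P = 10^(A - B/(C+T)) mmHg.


C+T = 338.6760
B/(C+T) = 5.4668
log10(P) = 8.2420 - 5.4668 = 2.7752
P = 10^2.7752 = 595.9931 mmHg

595.9931 mmHg


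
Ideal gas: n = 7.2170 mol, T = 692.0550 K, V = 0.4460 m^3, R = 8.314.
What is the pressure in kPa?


P = nRT/V = 7.2170 * 8.314 * 692.0550 / 0.4460
= 41524.7796 / 0.4460 = 93104.8870 Pa = 93.1049 kPa

93.1049 kPa


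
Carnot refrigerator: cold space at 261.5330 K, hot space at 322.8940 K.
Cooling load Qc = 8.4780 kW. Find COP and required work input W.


COP = 261.5330 / 61.3610 = 4.2622
W = 8.4780 / 4.2622 = 1.9891 kW

COP = 4.2622, W = 1.9891 kW


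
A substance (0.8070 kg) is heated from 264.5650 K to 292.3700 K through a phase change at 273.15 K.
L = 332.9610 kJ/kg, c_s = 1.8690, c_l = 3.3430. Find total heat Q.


Q1 (sensible, solid) = 0.8070 * 1.8690 * 8.5850 = 12.9486 kJ
Q2 (latent) = 0.8070 * 332.9610 = 268.6995 kJ
Q3 (sensible, liquid) = 0.8070 * 3.3430 * 19.2200 = 51.8517 kJ
Q_total = 333.4999 kJ

333.4999 kJ


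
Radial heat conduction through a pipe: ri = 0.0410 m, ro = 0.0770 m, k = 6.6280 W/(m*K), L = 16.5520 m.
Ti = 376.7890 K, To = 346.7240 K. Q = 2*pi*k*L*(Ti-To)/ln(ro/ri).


dT = 30.0650 K
ln(ro/ri) = 0.6302
Q = 2*pi*6.6280*16.5520*30.0650 / 0.6302 = 32883.0937 W

32883.0937 W


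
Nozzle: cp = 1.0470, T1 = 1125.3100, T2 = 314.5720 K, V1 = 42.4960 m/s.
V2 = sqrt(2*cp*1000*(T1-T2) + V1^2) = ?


dT = 810.7380 K
2*cp*1000*dT = 1697685.3720
V1^2 = 1805.9100
V2 = sqrt(1699491.2820) = 1303.6454 m/s

1303.6454 m/s


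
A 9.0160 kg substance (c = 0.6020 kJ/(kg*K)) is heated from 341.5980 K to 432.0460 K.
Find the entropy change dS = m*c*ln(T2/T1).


T2/T1 = 1.2648
ln(T2/T1) = 0.2349
dS = 9.0160 * 0.6020 * 0.2349 = 1.2749 kJ/K

1.2749 kJ/K


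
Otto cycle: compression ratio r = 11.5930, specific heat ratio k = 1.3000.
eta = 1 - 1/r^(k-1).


r^(k-1) = 2.0857
eta = 1 - 1/2.0857 = 0.5206 = 52.0552%

52.0552%


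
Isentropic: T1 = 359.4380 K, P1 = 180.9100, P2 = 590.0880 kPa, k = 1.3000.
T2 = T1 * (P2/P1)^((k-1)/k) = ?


(k-1)/k = 0.2308
(P2/P1)^exp = 1.3137
T2 = 359.4380 * 1.3137 = 472.1863 K

472.1863 K


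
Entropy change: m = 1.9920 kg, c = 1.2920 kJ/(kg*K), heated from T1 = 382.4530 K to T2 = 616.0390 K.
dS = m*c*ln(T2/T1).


T2/T1 = 1.6108
ln(T2/T1) = 0.4767
dS = 1.9920 * 1.2920 * 0.4767 = 1.2269 kJ/K

1.2269 kJ/K


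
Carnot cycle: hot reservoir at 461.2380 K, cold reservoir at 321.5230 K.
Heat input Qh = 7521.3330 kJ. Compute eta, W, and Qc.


eta = 1 - 321.5230/461.2380 = 0.3029
W = 0.3029 * 7521.3330 = 2278.3098 kJ
Qc = 7521.3330 - 2278.3098 = 5243.0232 kJ

eta = 30.2913%, W = 2278.3098 kJ, Qc = 5243.0232 kJ


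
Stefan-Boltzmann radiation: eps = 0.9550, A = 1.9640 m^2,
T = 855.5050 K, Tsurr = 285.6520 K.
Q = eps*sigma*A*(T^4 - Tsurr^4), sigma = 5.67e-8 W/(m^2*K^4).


T^4 = 5.3566e+11
Tsurr^4 = 6.6581e+09
Q = 0.9550 * 5.67e-8 * 1.9640 * 5.2900e+11 = 56258.2431 W

56258.2431 W


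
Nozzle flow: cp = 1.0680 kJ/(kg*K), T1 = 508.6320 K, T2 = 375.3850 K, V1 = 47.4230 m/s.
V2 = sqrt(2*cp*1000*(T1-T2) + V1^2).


dT = 133.2470 K
2*cp*1000*dT = 284615.5920
V1^2 = 2248.9409
V2 = sqrt(286864.5329) = 535.5974 m/s

535.5974 m/s


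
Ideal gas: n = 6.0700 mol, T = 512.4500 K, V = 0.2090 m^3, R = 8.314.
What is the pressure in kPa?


P = nRT/V = 6.0700 * 8.314 * 512.4500 / 0.2090
= 25861.2915 / 0.2090 = 123738.2366 Pa = 123.7382 kPa

123.7382 kPa


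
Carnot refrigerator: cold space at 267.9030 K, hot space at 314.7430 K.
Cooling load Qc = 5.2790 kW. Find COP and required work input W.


COP = 267.9030 / 46.8400 = 5.7195
W = 5.2790 / 5.7195 = 0.9230 kW

COP = 5.7195, W = 0.9230 kW


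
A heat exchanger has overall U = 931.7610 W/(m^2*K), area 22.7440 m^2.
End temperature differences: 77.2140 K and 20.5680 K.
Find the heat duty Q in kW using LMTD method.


LMTD = 42.8214 K
Q = 931.7610 * 22.7440 * 42.8214 = 907469.1861 W = 907.4692 kW

907.4692 kW


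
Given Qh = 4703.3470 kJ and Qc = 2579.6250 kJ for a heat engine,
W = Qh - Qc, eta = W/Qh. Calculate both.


W = 4703.3470 - 2579.6250 = 2123.7220 kJ
eta = 2123.7220 / 4703.3470 = 0.4515 = 45.1534%

W = 2123.7220 kJ, eta = 45.1534%


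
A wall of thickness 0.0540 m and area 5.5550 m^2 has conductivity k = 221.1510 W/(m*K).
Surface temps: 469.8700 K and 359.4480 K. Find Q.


dT = 110.4220 K
Q = 221.1510 * 5.5550 * 110.4220 / 0.0540 = 2512087.8321 W

2512087.8321 W


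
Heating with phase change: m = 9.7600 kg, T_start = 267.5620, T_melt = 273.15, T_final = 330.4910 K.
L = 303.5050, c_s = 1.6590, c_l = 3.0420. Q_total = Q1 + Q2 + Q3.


Q1 (sensible, solid) = 9.7600 * 1.6590 * 5.5880 = 90.4800 kJ
Q2 (latent) = 9.7600 * 303.5050 = 2962.2088 kJ
Q3 (sensible, liquid) = 9.7600 * 3.0420 * 57.3410 = 1702.4497 kJ
Q_total = 4755.1385 kJ

4755.1385 kJ


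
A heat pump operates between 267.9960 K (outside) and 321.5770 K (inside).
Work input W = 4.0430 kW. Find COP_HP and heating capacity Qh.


COP = 321.5770 / 53.5810 = 6.0017
Qh = 6.0017 * 4.0430 = 24.2649 kW

COP = 6.0017, Qh = 24.2649 kW


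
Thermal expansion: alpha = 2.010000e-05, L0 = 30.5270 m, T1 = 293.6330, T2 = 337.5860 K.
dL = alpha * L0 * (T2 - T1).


dT = 43.9530 K
dL = 2.010000e-05 * 30.5270 * 43.9530 = 0.026969 m
L_final = 30.553969 m

dL = 0.026969 m


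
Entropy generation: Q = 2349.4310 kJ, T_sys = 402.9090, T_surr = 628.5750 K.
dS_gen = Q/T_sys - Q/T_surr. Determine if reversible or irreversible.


dS_sys = 2349.4310/402.9090 = 5.8312 kJ/K
dS_surr = -2349.4310/628.5750 = -3.7377 kJ/K
dS_gen = 5.8312 - 3.7377 = 2.0935 kJ/K (irreversible)

dS_gen = 2.0935 kJ/K, irreversible


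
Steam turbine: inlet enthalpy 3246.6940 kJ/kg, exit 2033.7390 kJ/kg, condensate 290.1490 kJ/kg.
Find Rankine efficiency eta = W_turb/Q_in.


W = 1212.9550 kJ/kg
Q_in = 2956.5450 kJ/kg
eta = 0.4103 = 41.0261%

eta = 41.0261%


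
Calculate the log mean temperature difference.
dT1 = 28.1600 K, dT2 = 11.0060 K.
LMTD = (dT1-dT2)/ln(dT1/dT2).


dT1/dT2 = 2.5586
ln(dT1/dT2) = 0.9395
LMTD = 17.1540 / 0.9395 = 18.2594 K

18.2594 K


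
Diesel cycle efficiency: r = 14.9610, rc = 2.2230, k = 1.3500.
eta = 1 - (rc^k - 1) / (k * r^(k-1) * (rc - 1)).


r^(k-1) = 2.5777
rc^k = 2.9401
eta = 0.5441 = 54.4134%

54.4134%


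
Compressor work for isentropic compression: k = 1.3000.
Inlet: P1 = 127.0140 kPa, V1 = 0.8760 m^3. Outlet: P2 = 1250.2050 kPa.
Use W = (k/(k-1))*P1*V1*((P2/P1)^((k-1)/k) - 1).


(k-1)/k = 0.2308
(P2/P1)^exp = 1.6951
W = 4.3333 * 127.0140 * 0.8760 * (1.6951 - 1) = 335.1173 kJ

335.1173 kJ


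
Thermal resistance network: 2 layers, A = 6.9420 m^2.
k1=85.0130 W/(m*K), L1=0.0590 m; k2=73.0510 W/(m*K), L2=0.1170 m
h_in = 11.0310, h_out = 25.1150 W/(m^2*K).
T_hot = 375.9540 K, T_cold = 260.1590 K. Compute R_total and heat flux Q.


R_conv_in = 1/(11.0310*6.9420) = 0.0131
R_1 = 0.0590/(85.0130*6.9420) = 9.9973e-05
R_2 = 0.1170/(73.0510*6.9420) = 0.0002
R_conv_out = 1/(25.1150*6.9420) = 0.0057
R_total = 0.0191 K/W
Q = 115.7950 / 0.0191 = 6054.6251 W

R_total = 0.0191 K/W, Q = 6054.6251 W


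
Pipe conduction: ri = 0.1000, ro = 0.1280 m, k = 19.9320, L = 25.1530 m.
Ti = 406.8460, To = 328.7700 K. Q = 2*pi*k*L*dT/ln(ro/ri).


dT = 78.0760 K
ln(ro/ri) = 0.2469
Q = 2*pi*19.9320*25.1530*78.0760 / 0.2469 = 996293.3495 W

996293.3495 W


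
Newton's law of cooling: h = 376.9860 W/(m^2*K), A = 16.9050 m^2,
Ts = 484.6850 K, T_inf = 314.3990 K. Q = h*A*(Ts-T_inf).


dT = 170.2860 K
Q = 376.9860 * 16.9050 * 170.2860 = 1085223.8793 W

1085223.8793 W


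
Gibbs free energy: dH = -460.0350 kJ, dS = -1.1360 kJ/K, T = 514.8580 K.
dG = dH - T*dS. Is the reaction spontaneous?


T*dS = 514.8580 * -1.1360 = -584.8787 kJ
dG = -460.0350 + 584.8787 = 124.8437 kJ (non-spontaneous)

dG = 124.8437 kJ, non-spontaneous


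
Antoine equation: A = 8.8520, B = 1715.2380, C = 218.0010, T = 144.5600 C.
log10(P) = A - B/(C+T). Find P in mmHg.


C+T = 362.5610
B/(C+T) = 4.7309
log10(P) = 8.8520 - 4.7309 = 4.1211
P = 10^4.1211 = 13216.1531 mmHg

13216.1531 mmHg


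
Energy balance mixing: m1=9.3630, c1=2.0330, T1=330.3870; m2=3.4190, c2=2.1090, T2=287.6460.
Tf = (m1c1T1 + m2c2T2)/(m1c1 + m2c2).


num = 8363.0303
den = 26.2456
Tf = 318.6444 K

318.6444 K


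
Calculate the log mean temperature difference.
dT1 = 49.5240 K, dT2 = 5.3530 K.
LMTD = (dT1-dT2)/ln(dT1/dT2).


dT1/dT2 = 9.2516
ln(dT1/dT2) = 2.2248
LMTD = 44.1710 / 2.2248 = 19.8539 K

19.8539 K


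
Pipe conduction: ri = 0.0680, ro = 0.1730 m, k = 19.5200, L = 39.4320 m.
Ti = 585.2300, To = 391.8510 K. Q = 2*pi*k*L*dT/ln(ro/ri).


dT = 193.3790 K
ln(ro/ri) = 0.9338
Q = 2*pi*19.5200*39.4320*193.3790 / 0.9338 = 1001547.1978 W

1001547.1978 W


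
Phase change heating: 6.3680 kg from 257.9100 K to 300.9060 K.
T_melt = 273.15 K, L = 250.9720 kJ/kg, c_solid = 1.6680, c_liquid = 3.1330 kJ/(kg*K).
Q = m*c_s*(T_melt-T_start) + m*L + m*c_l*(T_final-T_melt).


Q1 (sensible, solid) = 6.3680 * 1.6680 * 15.2400 = 161.8766 kJ
Q2 (latent) = 6.3680 * 250.9720 = 1598.1897 kJ
Q3 (sensible, liquid) = 6.3680 * 3.1330 * 27.7560 = 553.7584 kJ
Q_total = 2313.8247 kJ

2313.8247 kJ


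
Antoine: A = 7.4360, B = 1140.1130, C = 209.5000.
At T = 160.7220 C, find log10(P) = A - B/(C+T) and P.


C+T = 370.2220
B/(C+T) = 3.0795
log10(P) = 7.4360 - 3.0795 = 4.3565
P = 10^4.3565 = 22722.7681 mmHg

22722.7681 mmHg
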